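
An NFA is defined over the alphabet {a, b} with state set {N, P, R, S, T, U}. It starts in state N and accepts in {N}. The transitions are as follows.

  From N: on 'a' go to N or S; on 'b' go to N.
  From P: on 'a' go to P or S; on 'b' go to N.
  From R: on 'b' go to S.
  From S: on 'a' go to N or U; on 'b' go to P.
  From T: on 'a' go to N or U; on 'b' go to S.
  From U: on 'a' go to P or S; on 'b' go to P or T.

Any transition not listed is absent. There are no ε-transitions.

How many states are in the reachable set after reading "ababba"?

2

Start in {N}.
Read 'a': N→{N, S}; now {N, S}.
Read 'b': N→{N}, S→{P}; now {N, P}.
Read 'a': N→{N, S}, P→{P, S}; now {N, P, S}.
Read 'b': N→{N}, P→{N}, S→{P}; now {N, P}.
Read 'b': N→{N}, P→{N}; now {N}.
Read 'a': N→{N, S}; now {N, S}.
That set has 2 states.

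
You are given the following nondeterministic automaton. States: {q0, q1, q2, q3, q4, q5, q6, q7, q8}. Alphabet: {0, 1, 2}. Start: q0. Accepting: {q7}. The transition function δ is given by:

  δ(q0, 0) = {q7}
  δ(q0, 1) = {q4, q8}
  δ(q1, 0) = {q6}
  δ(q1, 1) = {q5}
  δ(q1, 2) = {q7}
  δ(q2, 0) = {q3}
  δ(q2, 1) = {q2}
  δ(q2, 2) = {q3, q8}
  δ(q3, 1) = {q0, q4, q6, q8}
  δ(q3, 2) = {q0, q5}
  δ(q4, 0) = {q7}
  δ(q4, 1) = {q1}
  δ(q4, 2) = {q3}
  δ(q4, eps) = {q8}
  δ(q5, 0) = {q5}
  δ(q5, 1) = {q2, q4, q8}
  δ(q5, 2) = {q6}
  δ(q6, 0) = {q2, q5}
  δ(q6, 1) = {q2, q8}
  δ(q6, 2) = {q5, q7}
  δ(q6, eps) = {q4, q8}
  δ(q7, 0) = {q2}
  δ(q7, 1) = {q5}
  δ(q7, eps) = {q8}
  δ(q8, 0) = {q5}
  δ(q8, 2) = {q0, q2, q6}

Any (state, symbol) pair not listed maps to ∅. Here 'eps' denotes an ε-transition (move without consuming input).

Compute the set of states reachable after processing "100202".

Start in {q0}.
Read '1': q0→{q4, q8}; now {q4, q8}.
Read '0': q4→{q7}, q8→{q5}; union {q5, q7}; ε-closure = {q5, q7, q8}.
Read '0': q5→{q5}, q7→{q2}, q8→{q5}; now {q2, q5}.
Read '2': q2→{q3, q8}, q5→{q6}; union {q3, q6, q8}; ε-closure = {q3, q4, q6, q8}.
Read '0': q3→∅, q4→{q7}, q6→{q2, q5}, q8→{q5}; union {q2, q5, q7}; ε-closure = {q2, q5, q7, q8}.
Read '2': q2→{q3, q8}, q5→{q6}, q7→∅, q8→{q0, q2, q6}; union {q0, q2, q3, q6, q8}; ε-closure = {q0, q2, q3, q4, q6, q8}.

{q0, q2, q3, q4, q6, q8}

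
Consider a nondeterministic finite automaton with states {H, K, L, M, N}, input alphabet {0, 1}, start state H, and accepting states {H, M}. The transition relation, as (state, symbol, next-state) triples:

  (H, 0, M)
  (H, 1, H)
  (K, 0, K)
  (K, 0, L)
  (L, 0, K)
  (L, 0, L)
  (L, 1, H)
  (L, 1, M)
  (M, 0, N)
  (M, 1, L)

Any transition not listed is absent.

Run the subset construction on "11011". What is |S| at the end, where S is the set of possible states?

2

Start in {H}.
Read '1': {H} → {H}.
Read '1': {H} → {H}.
Read '0': {H} → {M}.
Read '1': {M} → {L}.
Read '1': {L} → {H, M}.
That set has 2 states.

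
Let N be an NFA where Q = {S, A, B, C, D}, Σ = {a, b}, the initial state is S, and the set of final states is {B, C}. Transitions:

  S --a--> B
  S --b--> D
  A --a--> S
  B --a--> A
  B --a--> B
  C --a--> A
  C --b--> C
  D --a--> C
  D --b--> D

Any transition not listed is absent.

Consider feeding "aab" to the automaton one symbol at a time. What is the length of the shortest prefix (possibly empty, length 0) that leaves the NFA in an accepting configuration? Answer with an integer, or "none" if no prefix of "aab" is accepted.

1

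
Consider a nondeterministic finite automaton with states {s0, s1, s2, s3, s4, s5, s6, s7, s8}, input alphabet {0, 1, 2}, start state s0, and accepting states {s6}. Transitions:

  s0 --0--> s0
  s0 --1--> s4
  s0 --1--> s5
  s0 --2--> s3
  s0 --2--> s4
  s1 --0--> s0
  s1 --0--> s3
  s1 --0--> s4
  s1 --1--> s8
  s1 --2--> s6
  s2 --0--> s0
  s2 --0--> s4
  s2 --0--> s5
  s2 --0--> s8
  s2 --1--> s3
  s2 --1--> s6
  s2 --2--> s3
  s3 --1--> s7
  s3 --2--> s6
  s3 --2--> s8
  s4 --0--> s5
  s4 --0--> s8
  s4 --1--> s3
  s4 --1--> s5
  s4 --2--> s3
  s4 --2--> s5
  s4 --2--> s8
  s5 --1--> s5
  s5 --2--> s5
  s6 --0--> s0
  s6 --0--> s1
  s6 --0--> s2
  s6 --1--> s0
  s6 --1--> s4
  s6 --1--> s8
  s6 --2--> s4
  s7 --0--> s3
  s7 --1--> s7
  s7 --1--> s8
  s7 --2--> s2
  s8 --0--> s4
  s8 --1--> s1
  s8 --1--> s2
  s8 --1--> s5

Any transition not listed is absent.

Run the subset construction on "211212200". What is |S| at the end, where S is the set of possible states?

3

Start in {s0}.
Read '2': s0→{s3, s4}; now {s3, s4}.
Read '1': s3→{s7}, s4→{s3, s5}; now {s3, s5, s7}.
Read '1': s3→{s7}, s5→{s5}, s7→{s7, s8}; now {s5, s7, s8}.
Read '2': s5→{s5}, s7→{s2}, s8→∅; now {s2, s5}.
Read '1': s2→{s3, s6}, s5→{s5}; now {s3, s5, s6}.
Read '2': s3→{s6, s8}, s5→{s5}, s6→{s4}; now {s4, s5, s6, s8}.
Read '2': s4→{s3, s5, s8}, s5→{s5}, s6→{s4}, s8→∅; now {s3, s4, s5, s8}.
Read '0': s3→∅, s4→{s5, s8}, s5→∅, s8→{s4}; now {s4, s5, s8}.
Read '0': s4→{s5, s8}, s5→∅, s8→{s4}; now {s4, s5, s8}.
That set has 3 states.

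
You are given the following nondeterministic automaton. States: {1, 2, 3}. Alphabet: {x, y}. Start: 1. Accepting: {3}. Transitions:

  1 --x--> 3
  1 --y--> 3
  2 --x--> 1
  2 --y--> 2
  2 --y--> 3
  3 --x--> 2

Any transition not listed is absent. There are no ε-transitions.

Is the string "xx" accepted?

No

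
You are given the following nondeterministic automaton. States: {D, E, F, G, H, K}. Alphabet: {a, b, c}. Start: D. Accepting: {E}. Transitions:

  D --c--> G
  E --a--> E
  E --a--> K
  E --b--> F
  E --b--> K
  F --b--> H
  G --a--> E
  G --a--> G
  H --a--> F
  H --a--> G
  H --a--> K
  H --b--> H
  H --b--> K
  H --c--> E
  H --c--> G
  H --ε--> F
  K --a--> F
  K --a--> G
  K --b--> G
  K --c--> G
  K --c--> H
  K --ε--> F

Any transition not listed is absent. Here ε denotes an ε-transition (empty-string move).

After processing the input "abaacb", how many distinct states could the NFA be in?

Start in {D}.
Read 'a': D→∅; now ∅.
The set is empty and remains empty for the remaining 5 symbols.
That set has 0 states.

0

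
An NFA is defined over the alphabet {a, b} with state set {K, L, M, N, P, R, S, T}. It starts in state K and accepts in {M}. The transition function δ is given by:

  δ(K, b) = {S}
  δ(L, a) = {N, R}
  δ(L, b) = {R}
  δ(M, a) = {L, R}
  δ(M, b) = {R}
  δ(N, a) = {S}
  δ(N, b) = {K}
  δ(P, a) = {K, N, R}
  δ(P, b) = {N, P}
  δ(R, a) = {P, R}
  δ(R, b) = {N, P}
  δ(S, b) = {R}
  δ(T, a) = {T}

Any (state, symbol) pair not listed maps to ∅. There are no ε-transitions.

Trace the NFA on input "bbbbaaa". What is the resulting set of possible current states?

Start in {K}.
Read 'b': K→{S}; now {S}.
Read 'b': S→{R}; now {R}.
Read 'b': R→{N, P}; now {N, P}.
Read 'b': N→{K}, P→{N, P}; now {K, N, P}.
Read 'a': K→∅, N→{S}, P→{K, N, R}; now {K, N, R, S}.
Read 'a': K→∅, N→{S}, R→{P, R}, S→∅; now {P, R, S}.
Read 'a': P→{K, N, R}, R→{P, R}, S→∅; now {K, N, P, R}.

{K, N, P, R}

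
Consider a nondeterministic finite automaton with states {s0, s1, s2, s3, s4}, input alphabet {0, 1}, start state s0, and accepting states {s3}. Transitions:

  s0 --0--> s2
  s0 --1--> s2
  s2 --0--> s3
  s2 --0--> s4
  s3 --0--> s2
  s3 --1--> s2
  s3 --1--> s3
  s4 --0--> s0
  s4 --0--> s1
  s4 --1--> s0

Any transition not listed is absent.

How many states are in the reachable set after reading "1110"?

0

Start in {s0}.
Read '1': {s0} → {s2}.
Read '1': {s2} → ∅.
The set is empty and remains empty for the remaining 2 symbols.
That set has 0 states.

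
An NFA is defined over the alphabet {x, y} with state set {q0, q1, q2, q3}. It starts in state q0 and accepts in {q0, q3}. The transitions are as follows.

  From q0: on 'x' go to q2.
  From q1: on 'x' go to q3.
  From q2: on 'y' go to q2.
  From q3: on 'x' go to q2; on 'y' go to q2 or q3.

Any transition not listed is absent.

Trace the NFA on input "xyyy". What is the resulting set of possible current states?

{q2}

Start in {q0}.
Read 'x': q0→{q2}; now {q2}.
Read 'y': q2→{q2}; now {q2}.
Read 'y': q2→{q2}; now {q2}.
Read 'y': q2→{q2}; now {q2}.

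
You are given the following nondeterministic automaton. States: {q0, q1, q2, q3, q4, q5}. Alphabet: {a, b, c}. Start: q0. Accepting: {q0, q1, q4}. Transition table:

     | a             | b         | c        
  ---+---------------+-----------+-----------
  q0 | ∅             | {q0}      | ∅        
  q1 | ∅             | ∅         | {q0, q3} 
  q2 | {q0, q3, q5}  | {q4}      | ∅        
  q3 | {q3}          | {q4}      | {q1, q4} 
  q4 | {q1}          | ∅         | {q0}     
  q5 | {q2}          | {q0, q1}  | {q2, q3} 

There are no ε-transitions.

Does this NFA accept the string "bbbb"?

Start in {q0}.
Read 'b': q0→{q0}; now {q0}.
Read 'b': q0→{q0}; now {q0}.
Read 'b': q0→{q0}; now {q0}.
Read 'b': q0→{q0}; now {q0}.
The final set {q0} contains the accepting state q0.

Yes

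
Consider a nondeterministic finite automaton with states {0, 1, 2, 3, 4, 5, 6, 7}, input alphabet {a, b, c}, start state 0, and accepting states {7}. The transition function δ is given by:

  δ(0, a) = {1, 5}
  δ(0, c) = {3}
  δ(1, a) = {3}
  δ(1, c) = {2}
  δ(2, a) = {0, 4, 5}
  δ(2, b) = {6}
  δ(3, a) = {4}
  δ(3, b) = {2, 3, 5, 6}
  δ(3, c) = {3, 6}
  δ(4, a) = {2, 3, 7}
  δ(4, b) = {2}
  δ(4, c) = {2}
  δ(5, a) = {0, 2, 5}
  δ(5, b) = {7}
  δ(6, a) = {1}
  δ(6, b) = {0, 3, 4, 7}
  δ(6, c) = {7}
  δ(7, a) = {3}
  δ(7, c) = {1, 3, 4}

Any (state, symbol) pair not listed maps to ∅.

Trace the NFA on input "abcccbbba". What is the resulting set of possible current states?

{0, 1, 2, 3, 4, 5, 7}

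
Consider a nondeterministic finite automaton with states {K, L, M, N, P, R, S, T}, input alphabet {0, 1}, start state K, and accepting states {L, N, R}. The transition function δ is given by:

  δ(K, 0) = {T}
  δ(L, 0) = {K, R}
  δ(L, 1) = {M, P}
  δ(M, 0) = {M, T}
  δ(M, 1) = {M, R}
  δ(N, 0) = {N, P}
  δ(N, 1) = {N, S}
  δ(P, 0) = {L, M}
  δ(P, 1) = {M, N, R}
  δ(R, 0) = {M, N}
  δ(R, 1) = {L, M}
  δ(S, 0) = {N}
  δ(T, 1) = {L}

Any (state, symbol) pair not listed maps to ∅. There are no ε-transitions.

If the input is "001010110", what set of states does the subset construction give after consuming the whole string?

∅

Start in {K}.
Read '0': K→{T}; now {T}.
Read '0': T→∅; now ∅.
The set is empty and remains empty for the remaining 7 symbols.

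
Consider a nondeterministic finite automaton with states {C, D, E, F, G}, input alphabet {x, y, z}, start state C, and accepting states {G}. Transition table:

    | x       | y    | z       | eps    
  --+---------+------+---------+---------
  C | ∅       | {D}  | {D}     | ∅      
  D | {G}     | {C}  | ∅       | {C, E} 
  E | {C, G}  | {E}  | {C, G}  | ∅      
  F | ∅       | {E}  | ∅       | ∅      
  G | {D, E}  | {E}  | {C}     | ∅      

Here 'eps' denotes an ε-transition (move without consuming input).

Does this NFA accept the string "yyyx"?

Start in {C}.
Read 'y': {C} → {C, D, E}.
Read 'y': {C, D, E} → {C, D, E}.
Read 'y': {C, D, E} → {C, D, E}.
Read 'x': {C, D, E} → {C, G}.
The final set {C, G} contains the accepting state G.

Yes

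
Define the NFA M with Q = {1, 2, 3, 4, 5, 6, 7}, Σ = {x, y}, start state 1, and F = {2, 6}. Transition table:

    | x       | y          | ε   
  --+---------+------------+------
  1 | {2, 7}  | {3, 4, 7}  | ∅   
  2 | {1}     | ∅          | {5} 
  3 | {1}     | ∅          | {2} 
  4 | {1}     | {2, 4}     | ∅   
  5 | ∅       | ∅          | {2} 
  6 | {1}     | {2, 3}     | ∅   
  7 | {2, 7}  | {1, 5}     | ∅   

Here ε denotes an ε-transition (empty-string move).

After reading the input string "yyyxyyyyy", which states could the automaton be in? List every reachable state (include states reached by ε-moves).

{1, 2, 3, 4, 5, 7}

Start in {1}.
Read 'y': 1→{3, 4, 7}; union {3, 4, 7}; ε-closure = {2, 3, 4, 5, 7}.
Read 'y': 2→∅, 3→∅, 4→{2, 4}, 5→∅, 7→{1, 5}; now {1, 2, 4, 5}.
Read 'y': 1→{3, 4, 7}, 2→∅, 4→{2, 4}, 5→∅; union {2, 3, 4, 7}; ε-closure = {2, 3, 4, 5, 7}.
Read 'x': 2→{1}, 3→{1}, 4→{1}, 5→∅, 7→{2, 7}; union {1, 2, 7}; ε-closure = {1, 2, 5, 7}.
Read 'y': 1→{3, 4, 7}, 2→∅, 5→∅, 7→{1, 5}; union {1, 3, 4, 5, 7}; ε-closure = {1, 2, 3, 4, 5, 7}.
Read 'y': 1→{3, 4, 7}, 2→∅, 3→∅, 4→{2, 4}, 5→∅, 7→{1, 5}; now {1, 2, 3, 4, 5, 7}.
Read 'y': 1→{3, 4, 7}, 2→∅, 3→∅, 4→{2, 4}, 5→∅, 7→{1, 5}; now {1, 2, 3, 4, 5, 7}.
Read 'y': 1→{3, 4, 7}, 2→∅, 3→∅, 4→{2, 4}, 5→∅, 7→{1, 5}; now {1, 2, 3, 4, 5, 7}.
Read 'y': 1→{3, 4, 7}, 2→∅, 3→∅, 4→{2, 4}, 5→∅, 7→{1, 5}; now {1, 2, 3, 4, 5, 7}.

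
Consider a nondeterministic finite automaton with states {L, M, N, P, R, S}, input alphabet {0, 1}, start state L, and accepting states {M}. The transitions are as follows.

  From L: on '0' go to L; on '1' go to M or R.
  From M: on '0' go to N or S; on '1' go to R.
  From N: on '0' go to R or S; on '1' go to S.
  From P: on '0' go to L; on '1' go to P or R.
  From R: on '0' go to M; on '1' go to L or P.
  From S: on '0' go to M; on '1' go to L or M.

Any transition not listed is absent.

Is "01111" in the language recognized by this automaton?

Start in {L}.
Read '0': L→{L}; now {L}.
Read '1': L→{M, R}; now {M, R}.
Read '1': M→{R}, R→{L, P}; now {L, P, R}.
Read '1': L→{M, R}, P→{P, R}, R→{L, P}; now {L, M, P, R}.
Read '1': L→{M, R}, M→{R}, P→{P, R}, R→{L, P}; now {L, M, P, R}.
The final set {L, M, P, R} contains the accepting state M.

Yes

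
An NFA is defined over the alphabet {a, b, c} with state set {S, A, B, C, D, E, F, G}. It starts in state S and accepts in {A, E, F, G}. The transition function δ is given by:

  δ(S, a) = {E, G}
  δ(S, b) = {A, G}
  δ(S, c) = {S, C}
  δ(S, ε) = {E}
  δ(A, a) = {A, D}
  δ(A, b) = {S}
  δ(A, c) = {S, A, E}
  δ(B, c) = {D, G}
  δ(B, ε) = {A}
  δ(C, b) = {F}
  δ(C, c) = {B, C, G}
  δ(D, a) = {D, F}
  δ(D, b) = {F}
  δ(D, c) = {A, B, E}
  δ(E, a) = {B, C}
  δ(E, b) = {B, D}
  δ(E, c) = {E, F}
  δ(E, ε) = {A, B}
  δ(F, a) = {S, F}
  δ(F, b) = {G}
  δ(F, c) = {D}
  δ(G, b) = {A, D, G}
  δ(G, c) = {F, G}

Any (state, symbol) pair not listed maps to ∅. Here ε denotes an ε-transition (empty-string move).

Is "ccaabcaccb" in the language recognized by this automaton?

Start: ε-closure({S}) = {S, A, B, E}.
Read 'c': {S, A, B, E} → {S, A, B, C, D, E, F, G}.
Read 'c': {S, A, B, C, D, E, F, G} → {S, A, B, C, D, E, F, G}.
Read 'a': {S, A, B, C, D, E, F, G} → {S, A, B, C, D, E, F, G}.
Read 'a': {S, A, B, C, D, E, F, G} → {S, A, B, C, D, E, F, G}.
Read 'b': {S, A, B, C, D, E, F, G} → {S, A, B, D, E, F, G}.
Read 'c': {S, A, B, D, E, F, G} → {S, A, B, C, D, E, F, G}.
Read 'a': {S, A, B, C, D, E, F, G} → {S, A, B, C, D, E, F, G}.
Read 'c': {S, A, B, C, D, E, F, G} → {S, A, B, C, D, E, F, G}.
Read 'c': {S, A, B, C, D, E, F, G} → {S, A, B, C, D, E, F, G}.
Read 'b': {S, A, B, C, D, E, F, G} → {S, A, B, D, E, F, G}.
The final set {S, A, B, D, E, F, G} contains the accepting states A, E, F, G.

Yes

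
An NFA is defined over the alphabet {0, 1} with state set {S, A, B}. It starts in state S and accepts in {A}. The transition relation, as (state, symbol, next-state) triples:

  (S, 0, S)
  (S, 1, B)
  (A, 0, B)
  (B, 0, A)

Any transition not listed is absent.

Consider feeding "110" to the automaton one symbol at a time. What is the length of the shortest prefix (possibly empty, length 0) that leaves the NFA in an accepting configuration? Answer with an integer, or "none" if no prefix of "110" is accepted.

none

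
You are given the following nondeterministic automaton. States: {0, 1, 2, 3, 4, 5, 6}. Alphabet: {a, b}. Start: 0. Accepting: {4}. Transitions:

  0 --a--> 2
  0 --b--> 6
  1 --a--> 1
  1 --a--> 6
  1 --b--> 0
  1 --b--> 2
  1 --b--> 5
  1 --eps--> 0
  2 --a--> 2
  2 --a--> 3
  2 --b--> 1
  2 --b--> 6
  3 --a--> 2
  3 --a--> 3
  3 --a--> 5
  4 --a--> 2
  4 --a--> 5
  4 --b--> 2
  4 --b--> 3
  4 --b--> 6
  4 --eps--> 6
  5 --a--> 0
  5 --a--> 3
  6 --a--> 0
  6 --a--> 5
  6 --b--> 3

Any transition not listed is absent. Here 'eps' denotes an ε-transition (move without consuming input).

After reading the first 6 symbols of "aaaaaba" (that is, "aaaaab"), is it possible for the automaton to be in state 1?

Start in {0}.
Read 'a': 0→{2}; now {2}.
Read 'a': 2→{2, 3}; now {2, 3}.
Read 'a': 2→{2, 3}, 3→{2, 3, 5}; now {2, 3, 5}.
Read 'a': 2→{2, 3}, 3→{2, 3, 5}, 5→{0, 3}; now {0, 2, 3, 5}.
Read 'a': 0→{2}, 2→{2, 3}, 3→{2, 3, 5}, 5→{0, 3}; now {0, 2, 3, 5}.
Read 'b': 0→{6}, 2→{1, 6}, 3→∅, 5→∅; union {1, 6}; ε-closure = {0, 1, 6}.
State 1 is in {0, 1, 6}.

Yes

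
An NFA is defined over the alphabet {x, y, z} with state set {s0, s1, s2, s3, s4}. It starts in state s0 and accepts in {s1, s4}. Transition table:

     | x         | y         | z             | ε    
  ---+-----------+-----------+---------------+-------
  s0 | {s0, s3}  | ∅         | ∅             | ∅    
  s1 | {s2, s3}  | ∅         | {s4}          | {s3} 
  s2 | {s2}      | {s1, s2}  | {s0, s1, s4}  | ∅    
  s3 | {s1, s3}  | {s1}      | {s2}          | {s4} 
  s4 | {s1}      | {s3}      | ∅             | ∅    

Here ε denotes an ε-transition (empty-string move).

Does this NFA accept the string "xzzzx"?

Start in {s0}.
Read 'x': {s0} → {s0, s3, s4}.
Read 'z': {s0, s3, s4} → {s2}.
Read 'z': {s2} → {s0, s1, s3, s4}.
Read 'z': {s0, s1, s3, s4} → {s2, s4}.
Read 'x': {s2, s4} → {s1, s2, s3, s4}.
The final set {s1, s2, s3, s4} contains the accepting states s1, s4.

Yes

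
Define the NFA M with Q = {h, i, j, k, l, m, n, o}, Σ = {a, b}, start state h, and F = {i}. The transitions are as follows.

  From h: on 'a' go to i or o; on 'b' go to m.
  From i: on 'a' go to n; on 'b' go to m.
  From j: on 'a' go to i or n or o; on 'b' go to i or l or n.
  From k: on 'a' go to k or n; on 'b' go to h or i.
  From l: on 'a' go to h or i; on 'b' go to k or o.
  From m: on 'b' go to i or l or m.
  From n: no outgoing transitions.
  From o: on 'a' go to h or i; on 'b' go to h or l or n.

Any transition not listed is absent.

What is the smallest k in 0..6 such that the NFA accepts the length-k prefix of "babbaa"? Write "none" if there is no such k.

none

Start in {h}.
Read 'b': h→{m}; now {m}.
Read 'a': m→∅; now ∅.
The set is empty and remains empty for the remaining 4 symbols.
No reachable set along the way intersects F.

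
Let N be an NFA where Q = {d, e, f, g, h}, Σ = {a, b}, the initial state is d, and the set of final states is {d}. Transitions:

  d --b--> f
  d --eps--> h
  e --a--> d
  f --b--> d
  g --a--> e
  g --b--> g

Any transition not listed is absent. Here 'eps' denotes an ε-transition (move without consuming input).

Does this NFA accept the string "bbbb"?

Yes

Start: ε-closure({d}) = {d, h}.
Read 'b': d→{f}, h→∅; now {f}.
Read 'b': f→{d}; union {d}; ε-closure = {d, h}.
Read 'b': d→{f}, h→∅; now {f}.
Read 'b': f→{d}; union {d}; ε-closure = {d, h}.
The final set {d, h} contains the accepting state d.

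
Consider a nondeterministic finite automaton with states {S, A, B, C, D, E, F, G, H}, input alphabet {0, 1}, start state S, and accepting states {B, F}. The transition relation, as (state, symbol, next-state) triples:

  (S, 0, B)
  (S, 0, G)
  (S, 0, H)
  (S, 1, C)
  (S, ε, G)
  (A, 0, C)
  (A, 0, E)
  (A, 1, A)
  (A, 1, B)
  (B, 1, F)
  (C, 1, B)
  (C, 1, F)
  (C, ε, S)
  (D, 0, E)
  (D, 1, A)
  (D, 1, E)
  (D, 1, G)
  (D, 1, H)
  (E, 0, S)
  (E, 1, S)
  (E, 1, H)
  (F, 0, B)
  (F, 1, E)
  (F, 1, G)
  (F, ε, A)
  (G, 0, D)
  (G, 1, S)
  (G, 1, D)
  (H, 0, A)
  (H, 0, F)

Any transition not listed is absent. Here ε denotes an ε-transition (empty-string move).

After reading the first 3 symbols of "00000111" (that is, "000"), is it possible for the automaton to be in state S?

Yes

Start: ε-closure({S}) = {S, G}.
Read '0': S→{B, G, H}, G→{D}; now {B, D, G, H}.
Read '0': B→∅, D→{E}, G→{D}, H→{A, F}; now {A, D, E, F}.
Read '0': A→{C, E}, D→{E}, E→{S}, F→{B}; union {S, B, C, E}; ε-closure = {S, B, C, E, G}.
State S is in {S, B, C, E, G}.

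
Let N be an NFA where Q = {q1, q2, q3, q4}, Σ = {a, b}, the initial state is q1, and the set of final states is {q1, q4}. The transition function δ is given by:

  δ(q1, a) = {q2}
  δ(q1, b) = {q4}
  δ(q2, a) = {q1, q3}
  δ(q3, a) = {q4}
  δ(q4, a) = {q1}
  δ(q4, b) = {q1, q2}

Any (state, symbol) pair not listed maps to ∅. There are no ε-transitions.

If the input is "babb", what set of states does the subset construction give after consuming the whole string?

Start in {q1}.
Read 'b': q1→{q4}; now {q4}.
Read 'a': q4→{q1}; now {q1}.
Read 'b': q1→{q4}; now {q4}.
Read 'b': q4→{q1, q2}; now {q1, q2}.

{q1, q2}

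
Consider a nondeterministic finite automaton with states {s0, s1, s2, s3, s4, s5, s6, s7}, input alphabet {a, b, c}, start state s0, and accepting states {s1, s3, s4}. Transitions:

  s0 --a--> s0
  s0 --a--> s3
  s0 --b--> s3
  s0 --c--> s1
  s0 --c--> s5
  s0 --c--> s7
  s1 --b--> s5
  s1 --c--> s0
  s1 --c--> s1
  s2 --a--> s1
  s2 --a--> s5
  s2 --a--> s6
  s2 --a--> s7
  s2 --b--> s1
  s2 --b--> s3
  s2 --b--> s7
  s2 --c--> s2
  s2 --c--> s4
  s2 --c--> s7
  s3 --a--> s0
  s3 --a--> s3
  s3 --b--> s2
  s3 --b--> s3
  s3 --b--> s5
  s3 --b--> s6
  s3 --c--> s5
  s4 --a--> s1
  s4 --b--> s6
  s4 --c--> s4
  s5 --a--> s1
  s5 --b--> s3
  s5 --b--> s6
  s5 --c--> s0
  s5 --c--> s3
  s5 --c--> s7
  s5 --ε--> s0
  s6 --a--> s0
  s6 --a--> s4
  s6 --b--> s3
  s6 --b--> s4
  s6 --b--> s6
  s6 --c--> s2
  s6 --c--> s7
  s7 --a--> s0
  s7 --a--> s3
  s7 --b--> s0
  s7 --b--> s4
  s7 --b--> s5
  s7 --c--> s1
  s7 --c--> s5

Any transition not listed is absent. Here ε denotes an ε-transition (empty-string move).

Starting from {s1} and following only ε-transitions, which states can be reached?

{s1}

Begin with {s1}.
No ε-moves leave this set, so the closure equals the set itself.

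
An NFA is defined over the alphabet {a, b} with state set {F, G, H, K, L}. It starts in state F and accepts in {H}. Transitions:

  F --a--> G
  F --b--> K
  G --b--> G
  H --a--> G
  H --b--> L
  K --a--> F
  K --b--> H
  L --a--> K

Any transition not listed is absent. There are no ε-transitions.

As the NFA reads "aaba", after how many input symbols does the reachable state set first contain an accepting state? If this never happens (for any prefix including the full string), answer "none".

none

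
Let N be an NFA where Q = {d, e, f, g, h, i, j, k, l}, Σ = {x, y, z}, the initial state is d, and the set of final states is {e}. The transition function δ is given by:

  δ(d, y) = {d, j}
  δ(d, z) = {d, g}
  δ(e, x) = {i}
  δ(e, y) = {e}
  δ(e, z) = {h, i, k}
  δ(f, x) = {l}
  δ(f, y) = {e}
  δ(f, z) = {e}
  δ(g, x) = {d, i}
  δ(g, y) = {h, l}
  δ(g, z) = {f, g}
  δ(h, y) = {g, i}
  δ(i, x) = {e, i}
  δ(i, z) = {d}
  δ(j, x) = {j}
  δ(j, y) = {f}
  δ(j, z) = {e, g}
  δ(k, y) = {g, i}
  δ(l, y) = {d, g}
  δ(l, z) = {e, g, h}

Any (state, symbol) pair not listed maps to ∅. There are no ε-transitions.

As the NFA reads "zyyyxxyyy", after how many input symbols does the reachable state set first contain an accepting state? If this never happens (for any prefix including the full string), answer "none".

Start in {d}.
Read 'z': d→{d, g}; now {d, g}.
Read 'y': d→{d, j}, g→{h, l}; now {d, h, j, l}.
Read 'y': d→{d, j}, h→{g, i}, j→{f}, l→{d, g}; now {d, f, g, i, j}.
Read 'y': d→{d, j}, f→{e}, g→{h, l}, i→∅, j→{f}; now {d, e, f, h, j, l}.
None of the earlier sets intersect F, but {d, e, f, h, j, l} does.

4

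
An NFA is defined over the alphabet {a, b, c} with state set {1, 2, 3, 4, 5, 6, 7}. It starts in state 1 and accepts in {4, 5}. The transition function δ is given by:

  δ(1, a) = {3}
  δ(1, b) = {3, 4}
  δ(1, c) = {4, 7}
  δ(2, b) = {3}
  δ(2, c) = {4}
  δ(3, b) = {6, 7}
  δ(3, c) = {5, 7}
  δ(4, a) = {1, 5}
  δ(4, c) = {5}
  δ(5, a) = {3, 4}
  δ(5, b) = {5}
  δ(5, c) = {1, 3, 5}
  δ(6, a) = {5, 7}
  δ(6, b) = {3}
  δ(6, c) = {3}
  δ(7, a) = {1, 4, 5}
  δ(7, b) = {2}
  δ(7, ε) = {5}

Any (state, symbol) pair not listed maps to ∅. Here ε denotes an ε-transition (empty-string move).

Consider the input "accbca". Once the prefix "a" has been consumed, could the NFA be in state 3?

Start in {1}.
Read 'a': {1} → {3}.
State 3 is in {3}.

Yes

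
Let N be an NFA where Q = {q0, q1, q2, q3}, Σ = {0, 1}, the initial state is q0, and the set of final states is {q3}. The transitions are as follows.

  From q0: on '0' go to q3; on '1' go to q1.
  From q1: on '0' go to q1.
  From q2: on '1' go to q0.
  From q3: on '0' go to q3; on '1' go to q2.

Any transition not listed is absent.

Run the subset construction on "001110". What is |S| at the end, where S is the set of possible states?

1

Start in {q0}.
Read '0': q0→{q3}; now {q3}.
Read '0': q3→{q3}; now {q3}.
Read '1': q3→{q2}; now {q2}.
Read '1': q2→{q0}; now {q0}.
Read '1': q0→{q1}; now {q1}.
Read '0': q1→{q1}; now {q1}.
That set has 1 state.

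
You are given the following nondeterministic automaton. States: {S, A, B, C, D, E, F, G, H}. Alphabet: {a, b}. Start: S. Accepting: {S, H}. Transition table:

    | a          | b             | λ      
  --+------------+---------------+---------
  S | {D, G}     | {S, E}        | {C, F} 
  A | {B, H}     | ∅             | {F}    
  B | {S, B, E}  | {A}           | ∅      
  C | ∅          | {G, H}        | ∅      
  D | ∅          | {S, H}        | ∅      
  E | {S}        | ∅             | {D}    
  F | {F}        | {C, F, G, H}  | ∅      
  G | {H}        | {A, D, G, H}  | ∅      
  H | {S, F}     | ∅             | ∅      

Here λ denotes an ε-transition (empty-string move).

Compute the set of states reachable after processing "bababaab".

{S, A, C, D, E, F, G, H}

Start: ε-closure({S}) = {S, C, F}.
Read 'b': S→{S, E}, C→{G, H}, F→{C, F, G, H}; union {S, C, E, F, G, H}; ε-closure = {S, C, D, E, F, G, H}.
Read 'a': S→{D, G}, C→∅, D→∅, E→{S}, F→{F}, G→{H}, H→{S, F}; union {S, D, F, G, H}; ε-closure = {S, C, D, F, G, H}.
Read 'b': S→{S, E}, C→{G, H}, D→{S, H}, F→{C, F, G, H}, G→{A, D, G, H}, H→∅; now {S, A, C, D, E, F, G, H}.
Read 'a': S→{D, G}, A→{B, H}, C→∅, D→∅, E→{S}, F→{F}, G→{H}, H→{S, F}; union {S, B, D, F, G, H}; ε-closure = {S, B, C, D, F, G, H}.
Read 'b': S→{S, E}, B→{A}, C→{G, H}, D→{S, H}, F→{C, F, G, H}, G→{A, D, G, H}, H→∅; now {S, A, C, D, E, F, G, H}.
Read 'a': S→{D, G}, A→{B, H}, C→∅, D→∅, E→{S}, F→{F}, G→{H}, H→{S, F}; union {S, B, D, F, G, H}; ε-closure = {S, B, C, D, F, G, H}.
Read 'a': S→{D, G}, B→{S, B, E}, C→∅, D→∅, F→{F}, G→{H}, H→{S, F}; union {S, B, D, E, F, G, H}; ε-closure = {S, B, C, D, E, F, G, H}.
Read 'b': S→{S, E}, B→{A}, C→{G, H}, D→{S, H}, E→∅, F→{C, F, G, H}, G→{A, D, G, H}, H→∅; now {S, A, C, D, E, F, G, H}.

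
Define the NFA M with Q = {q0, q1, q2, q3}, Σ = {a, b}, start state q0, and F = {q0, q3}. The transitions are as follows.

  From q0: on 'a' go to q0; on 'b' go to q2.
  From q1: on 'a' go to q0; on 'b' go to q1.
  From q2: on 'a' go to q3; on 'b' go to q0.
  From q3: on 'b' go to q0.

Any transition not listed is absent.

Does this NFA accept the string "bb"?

Yes

Start in {q0}.
Read 'b': q0→{q2}; now {q2}.
Read 'b': q2→{q0}; now {q0}.
The final set {q0} contains the accepting state q0.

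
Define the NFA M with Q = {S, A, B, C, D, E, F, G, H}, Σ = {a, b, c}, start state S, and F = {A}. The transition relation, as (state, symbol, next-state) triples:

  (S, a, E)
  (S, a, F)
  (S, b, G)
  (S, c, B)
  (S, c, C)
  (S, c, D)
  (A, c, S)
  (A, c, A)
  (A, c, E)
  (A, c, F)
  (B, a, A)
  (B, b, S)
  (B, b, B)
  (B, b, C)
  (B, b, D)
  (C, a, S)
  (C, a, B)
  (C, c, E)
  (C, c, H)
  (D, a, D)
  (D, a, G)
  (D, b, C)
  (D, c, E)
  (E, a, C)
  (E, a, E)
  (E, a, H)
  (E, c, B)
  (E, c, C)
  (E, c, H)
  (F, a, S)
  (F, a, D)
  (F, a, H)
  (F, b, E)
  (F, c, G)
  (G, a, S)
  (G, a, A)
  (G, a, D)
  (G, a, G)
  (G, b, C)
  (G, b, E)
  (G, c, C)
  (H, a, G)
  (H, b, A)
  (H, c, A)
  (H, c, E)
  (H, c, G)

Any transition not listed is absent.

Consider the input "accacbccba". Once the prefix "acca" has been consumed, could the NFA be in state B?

Start in {S}.
Read 'a': {S} → {E, F}.
Read 'c': {E, F} → {B, C, G, H}.
Read 'c': {B, C, G, H} → {A, C, E, G, H}.
Read 'a': {A, C, E, G, H} → {S, A, B, C, D, E, G, H}.
State B is in {S, A, B, C, D, E, G, H}.

Yes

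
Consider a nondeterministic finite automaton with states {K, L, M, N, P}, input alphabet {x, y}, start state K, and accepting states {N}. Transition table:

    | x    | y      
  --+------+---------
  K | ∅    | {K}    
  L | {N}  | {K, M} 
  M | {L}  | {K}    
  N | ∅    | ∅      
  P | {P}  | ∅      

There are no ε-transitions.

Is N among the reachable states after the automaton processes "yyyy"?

Start in {K}.
Read 'y': K→{K}; now {K}.
Read 'y': K→{K}; now {K}.
Read 'y': K→{K}; now {K}.
Read 'y': K→{K}; now {K}.
State N is not in {K}.

No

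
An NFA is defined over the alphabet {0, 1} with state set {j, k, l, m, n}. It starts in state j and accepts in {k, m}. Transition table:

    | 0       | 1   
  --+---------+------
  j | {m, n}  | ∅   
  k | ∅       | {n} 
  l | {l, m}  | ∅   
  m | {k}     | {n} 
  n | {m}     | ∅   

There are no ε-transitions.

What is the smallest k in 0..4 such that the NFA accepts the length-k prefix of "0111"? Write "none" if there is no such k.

1

Start in {j}.
Read '0': {j} → {m, n}.
None of the earlier sets intersect F, but {m, n} does.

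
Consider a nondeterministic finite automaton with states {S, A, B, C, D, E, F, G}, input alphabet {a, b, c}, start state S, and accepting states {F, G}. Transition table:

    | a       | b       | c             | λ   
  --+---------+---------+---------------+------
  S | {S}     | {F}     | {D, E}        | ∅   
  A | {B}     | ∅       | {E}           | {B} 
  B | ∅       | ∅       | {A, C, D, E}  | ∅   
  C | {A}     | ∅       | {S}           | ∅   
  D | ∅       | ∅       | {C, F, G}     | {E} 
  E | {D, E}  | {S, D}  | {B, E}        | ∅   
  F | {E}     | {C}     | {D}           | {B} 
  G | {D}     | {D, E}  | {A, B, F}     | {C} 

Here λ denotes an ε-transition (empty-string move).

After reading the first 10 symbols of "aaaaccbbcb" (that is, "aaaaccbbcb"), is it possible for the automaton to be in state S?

Yes

Start in {S}.
Read 'a': S→{S}; now {S}.
Read 'a': S→{S}; now {S}.
Read 'a': S→{S}; now {S}.
Read 'a': S→{S}; now {S}.
Read 'c': S→{D, E}; now {D, E}.
Read 'c': D→{C, F, G}, E→{B, E}; now {B, C, E, F, G}.
Read 'b': B→∅, C→∅, E→{S, D}, F→{C}, G→{D, E}; now {S, C, D, E}.
Read 'b': S→{F}, C→∅, D→∅, E→{S, D}; union {S, D, F}; ε-closure = {S, B, D, E, F}.
Read 'c': S→{D, E}, B→{A, C, D, E}, D→{C, F, G}, E→{B, E}, F→{D}; now {A, B, C, D, E, F, G}.
Read 'b': A→∅, B→∅, C→∅, D→∅, E→{S, D}, F→{C}, G→{D, E}; now {S, C, D, E}.
State S is in {S, C, D, E}.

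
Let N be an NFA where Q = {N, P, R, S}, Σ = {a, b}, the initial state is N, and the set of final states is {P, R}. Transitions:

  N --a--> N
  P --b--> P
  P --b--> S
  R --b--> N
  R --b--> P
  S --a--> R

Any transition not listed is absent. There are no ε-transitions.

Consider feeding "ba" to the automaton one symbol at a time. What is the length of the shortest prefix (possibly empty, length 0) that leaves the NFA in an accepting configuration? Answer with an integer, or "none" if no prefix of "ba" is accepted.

none

Start in {N}.
Read 'b': N→∅; now ∅.
The set is empty and remains empty for the remaining 1 symbol.
No reachable set along the way intersects F.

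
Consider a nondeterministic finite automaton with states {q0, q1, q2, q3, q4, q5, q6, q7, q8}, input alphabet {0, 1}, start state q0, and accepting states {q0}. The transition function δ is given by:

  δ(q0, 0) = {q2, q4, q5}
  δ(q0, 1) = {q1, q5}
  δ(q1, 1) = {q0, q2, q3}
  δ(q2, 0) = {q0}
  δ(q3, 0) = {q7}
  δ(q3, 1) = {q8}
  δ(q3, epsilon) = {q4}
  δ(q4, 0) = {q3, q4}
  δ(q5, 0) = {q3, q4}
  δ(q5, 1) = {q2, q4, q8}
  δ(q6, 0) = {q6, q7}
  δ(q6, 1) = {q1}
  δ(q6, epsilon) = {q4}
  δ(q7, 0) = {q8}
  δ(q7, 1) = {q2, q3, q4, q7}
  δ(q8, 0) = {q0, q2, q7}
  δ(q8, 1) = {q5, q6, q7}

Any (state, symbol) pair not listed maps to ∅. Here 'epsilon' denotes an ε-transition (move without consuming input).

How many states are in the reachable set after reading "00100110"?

Start in {q0}.
Read '0': {q0} → {q2, q4, q5}.
Read '0': {q2, q4, q5} → {q0, q3, q4}.
Read '1': {q0, q3, q4} → {q1, q5, q8}.
Read '0': {q1, q5, q8} → {q0, q2, q3, q4, q7}.
Read '0': {q0, q2, q3, q4, q7} → {q0, q2, q3, q4, q5, q7, q8}.
Read '1': {q0, q2, q3, q4, q5, q7, q8} → {q1, q2, q3, q4, q5, q6, q7, q8}.
Read '1': {q1, q2, q3, q4, q5, q6, q7, q8} → {q0, q1, q2, q3, q4, q5, q6, q7, q8}.
Read '0': {q0, q1, q2, q3, q4, q5, q6, q7, q8} → {q0, q2, q3, q4, q5, q6, q7, q8}.
That set has 8 states.

8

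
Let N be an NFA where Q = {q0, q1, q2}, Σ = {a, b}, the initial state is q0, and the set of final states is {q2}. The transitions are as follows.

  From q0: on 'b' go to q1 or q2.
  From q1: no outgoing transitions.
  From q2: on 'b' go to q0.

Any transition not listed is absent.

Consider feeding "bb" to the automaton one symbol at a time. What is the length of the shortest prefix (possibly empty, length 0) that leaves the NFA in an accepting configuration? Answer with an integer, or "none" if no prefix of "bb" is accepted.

1

Start in {q0}.
Read 'b': q0→{q1, q2}; now {q1, q2}.
None of the earlier sets intersect F, but {q1, q2} does.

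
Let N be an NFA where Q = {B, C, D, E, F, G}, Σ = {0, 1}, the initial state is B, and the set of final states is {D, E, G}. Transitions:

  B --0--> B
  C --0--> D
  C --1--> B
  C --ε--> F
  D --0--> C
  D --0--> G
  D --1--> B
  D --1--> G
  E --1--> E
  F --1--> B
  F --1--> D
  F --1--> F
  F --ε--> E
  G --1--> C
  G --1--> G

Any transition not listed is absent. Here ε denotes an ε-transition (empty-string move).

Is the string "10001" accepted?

Start in {B}.
Read '1': {B} → ∅.
The set is empty and remains empty for the remaining 4 symbols.
The final set ∅ contains no accepting state.

No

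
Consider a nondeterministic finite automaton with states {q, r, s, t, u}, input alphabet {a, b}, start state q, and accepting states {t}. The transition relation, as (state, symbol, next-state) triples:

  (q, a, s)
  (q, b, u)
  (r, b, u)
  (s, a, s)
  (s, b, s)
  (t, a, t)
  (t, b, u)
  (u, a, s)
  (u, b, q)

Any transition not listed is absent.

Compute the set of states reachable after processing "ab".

{s}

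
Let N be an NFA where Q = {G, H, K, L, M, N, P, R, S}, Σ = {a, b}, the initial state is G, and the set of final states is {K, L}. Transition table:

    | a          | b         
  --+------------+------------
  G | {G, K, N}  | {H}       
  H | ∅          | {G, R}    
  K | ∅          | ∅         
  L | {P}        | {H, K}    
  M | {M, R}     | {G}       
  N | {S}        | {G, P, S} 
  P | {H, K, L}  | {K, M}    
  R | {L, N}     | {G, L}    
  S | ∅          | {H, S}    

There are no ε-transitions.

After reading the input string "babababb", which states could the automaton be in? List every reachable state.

∅

Start in {G}.
Read 'b': {G} → {H}.
Read 'a': {H} → ∅.
The set is empty and remains empty for the remaining 6 symbols.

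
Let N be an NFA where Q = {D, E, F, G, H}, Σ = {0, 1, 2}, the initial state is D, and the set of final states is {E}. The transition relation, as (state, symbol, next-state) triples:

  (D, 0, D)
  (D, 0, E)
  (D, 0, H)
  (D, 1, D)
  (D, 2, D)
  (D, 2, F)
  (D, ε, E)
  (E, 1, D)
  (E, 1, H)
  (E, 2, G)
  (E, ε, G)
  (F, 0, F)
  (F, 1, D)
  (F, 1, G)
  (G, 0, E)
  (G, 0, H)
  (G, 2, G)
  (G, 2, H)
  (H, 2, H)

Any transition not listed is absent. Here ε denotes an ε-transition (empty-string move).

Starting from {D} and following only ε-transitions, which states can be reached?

{D, E, G}

Begin with {D}.
ε-move D → E; add E.
ε-move E → G; add G.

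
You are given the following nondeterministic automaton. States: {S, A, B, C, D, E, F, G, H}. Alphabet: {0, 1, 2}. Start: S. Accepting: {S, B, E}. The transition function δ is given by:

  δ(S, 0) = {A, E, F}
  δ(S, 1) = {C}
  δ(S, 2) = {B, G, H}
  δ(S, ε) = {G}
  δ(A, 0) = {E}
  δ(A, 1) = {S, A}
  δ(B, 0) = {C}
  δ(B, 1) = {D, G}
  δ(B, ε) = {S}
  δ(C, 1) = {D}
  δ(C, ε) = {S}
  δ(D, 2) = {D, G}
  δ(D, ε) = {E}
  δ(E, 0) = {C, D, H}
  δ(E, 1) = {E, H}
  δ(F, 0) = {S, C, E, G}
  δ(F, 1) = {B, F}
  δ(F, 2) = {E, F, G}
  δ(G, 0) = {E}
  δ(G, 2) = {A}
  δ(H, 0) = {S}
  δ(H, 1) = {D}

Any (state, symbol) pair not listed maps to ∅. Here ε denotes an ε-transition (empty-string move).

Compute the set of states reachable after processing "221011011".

{S, A, B, C, D, E, F, G, H}

Start: ε-closure({S}) = {S, G}.
Read '2': {S, G} → {S, A, B, G, H}.
Read '2': {S, A, B, G, H} → {S, A, B, G, H}.
Read '1': {S, A, B, G, H} → {S, A, C, D, E, G}.
Read '0': {S, A, C, D, E, G} → {S, A, C, D, E, F, G, H}.
Read '1': {S, A, C, D, E, F, G, H} → {S, A, B, C, D, E, F, G, H}.
Read '1': {S, A, B, C, D, E, F, G, H} → {S, A, B, C, D, E, F, G, H}.
Read '0': {S, A, B, C, D, E, F, G, H} → {S, A, C, D, E, F, G, H}.
Read '1': {S, A, C, D, E, F, G, H} → {S, A, B, C, D, E, F, G, H}.
Read '1': {S, A, B, C, D, E, F, G, H} → {S, A, B, C, D, E, F, G, H}.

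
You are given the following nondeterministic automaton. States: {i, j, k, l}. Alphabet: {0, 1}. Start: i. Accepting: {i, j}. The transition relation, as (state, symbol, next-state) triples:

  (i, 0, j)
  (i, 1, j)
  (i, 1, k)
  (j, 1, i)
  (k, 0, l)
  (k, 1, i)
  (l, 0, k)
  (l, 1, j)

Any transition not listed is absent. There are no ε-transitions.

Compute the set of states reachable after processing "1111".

Start in {i}.
Read '1': {i} → {j, k}.
Read '1': {j, k} → {i}.
Read '1': {i} → {j, k}.
Read '1': {j, k} → {i}.

{i}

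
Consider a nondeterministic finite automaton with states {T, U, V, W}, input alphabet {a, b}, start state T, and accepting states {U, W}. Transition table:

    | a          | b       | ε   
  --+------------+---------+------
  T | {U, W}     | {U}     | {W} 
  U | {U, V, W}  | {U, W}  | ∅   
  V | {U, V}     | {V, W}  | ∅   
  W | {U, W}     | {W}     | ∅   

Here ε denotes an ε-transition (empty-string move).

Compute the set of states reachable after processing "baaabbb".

{U, V, W}

Start: ε-closure({T}) = {T, W}.
Read 'b': T→{U}, W→{W}; now {U, W}.
Read 'a': U→{U, V, W}, W→{U, W}; now {U, V, W}.
Read 'a': U→{U, V, W}, V→{U, V}, W→{U, W}; now {U, V, W}.
Read 'a': U→{U, V, W}, V→{U, V}, W→{U, W}; now {U, V, W}.
Read 'b': U→{U, W}, V→{V, W}, W→{W}; now {U, V, W}.
Read 'b': U→{U, W}, V→{V, W}, W→{W}; now {U, V, W}.
Read 'b': U→{U, W}, V→{V, W}, W→{W}; now {U, V, W}.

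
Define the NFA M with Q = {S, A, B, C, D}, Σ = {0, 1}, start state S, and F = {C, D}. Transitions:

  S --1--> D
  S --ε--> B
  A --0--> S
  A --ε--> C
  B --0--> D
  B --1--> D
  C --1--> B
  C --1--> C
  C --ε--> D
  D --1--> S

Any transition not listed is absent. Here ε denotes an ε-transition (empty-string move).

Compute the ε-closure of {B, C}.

Begin with {B, C}.
ε-move C → D; add D.

{B, C, D}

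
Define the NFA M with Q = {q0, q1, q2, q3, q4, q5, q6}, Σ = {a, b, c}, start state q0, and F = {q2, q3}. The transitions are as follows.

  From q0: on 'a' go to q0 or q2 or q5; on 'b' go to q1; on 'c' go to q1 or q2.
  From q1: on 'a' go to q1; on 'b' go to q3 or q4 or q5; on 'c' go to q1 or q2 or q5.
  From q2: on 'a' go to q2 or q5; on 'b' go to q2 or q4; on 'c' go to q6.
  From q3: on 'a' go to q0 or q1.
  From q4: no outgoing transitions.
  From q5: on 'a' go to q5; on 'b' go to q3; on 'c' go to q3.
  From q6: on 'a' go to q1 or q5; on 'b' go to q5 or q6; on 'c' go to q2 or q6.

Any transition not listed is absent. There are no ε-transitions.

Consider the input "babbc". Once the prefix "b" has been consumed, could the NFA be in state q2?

Start in {q0}.
Read 'b': {q0} → {q1}.
State q2 is not in {q1}.

No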